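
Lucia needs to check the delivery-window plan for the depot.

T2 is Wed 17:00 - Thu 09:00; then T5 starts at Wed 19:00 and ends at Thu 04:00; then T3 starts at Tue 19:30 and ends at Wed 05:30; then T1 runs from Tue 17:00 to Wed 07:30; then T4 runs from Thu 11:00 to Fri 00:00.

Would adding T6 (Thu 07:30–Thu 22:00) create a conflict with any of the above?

Yes — it overlaps T2, T4

T1: ends Wed 07:30 at or before T6 starts Thu 07:30 → clear.
T3: ends Wed 05:30 at or before T6 starts Thu 07:30 → clear.
T2: starts Wed 17:00 before T6 ends Thu 22:00, and ends Thu 09:00 after T6 starts Thu 07:30 → overlap.
T5: ends Thu 04:00 at or before T6 starts Thu 07:30 → clear.
T4: starts Thu 11:00 before T6 ends Thu 22:00, and ends Fri 00:00 after T6 starts Thu 07:30 → overlap.
T6 overlaps T2, T4.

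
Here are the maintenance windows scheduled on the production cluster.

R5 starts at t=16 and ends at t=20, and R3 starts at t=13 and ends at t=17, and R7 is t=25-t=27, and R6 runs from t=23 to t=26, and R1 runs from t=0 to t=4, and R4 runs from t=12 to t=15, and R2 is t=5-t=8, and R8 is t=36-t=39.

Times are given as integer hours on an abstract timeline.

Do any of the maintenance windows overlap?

Sorted by start: R1, R2, R4, R3, R5, R6, R7, R8.
R2 starts after R1 ends, so nothing later overlaps R1 either.
R4 starts after R2 ends, so nothing later overlaps R2 either.
R3 starts before R4 ends → R4 and R3 overlap.
That's a conflict, so the schedule is not conflict-free.

Yes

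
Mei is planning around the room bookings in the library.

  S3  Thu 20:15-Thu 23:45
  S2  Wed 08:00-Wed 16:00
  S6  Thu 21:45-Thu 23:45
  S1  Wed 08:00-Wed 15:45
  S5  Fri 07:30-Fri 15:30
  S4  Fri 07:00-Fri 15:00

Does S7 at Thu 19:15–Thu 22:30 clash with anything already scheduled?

S1: ends Wed 15:45 at or before S7 starts Thu 19:15 → clear.
S2: ends Wed 16:00 at or before S7 starts Thu 19:15 → clear.
S3: starts Thu 20:15 before S7 ends Thu 22:30, and ends Thu 23:45 after S7 starts Thu 19:15 → overlap.
S6: starts Thu 21:45 before S7 ends Thu 22:30, and ends Thu 23:45 after S7 starts Thu 19:15 → overlap.
S4: starts Fri 07:00 at or after S7 ends Thu 22:30 → clear.
S5: starts Fri 07:30 at or after S7 ends Thu 22:30 → clear.
S7 overlaps S3, S6.

Yes — it overlaps S3, S6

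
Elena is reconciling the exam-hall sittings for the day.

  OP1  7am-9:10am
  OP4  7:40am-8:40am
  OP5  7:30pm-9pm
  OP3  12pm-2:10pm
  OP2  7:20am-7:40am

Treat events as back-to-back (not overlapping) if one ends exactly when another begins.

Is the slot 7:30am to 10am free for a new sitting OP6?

No — it overlaps OP1, OP2, OP4

OP1: starts 7am before OP6 ends 10am, and ends 9:10am after OP6 starts 7:30am → overlap.
OP2: starts 7:20am before OP6 ends 10am, and ends 7:40am after OP6 starts 7:30am → overlap.
OP4: starts 7:40am before OP6 ends 10am, and ends 8:40am after OP6 starts 7:30am → overlap.
OP3: starts 12pm at or after OP6 ends 10am → clear.
OP5: starts 7:30pm at or after OP6 ends 10am → clear.
OP6 overlaps OP1, OP2, OP4.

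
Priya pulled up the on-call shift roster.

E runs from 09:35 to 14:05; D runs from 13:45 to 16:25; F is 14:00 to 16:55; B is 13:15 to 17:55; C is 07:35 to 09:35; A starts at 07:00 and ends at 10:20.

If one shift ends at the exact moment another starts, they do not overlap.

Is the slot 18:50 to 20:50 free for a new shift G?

A: ends 10:20 at or before G starts 18:50 → clear.
C: ends 09:35 at or before G starts 18:50 → clear.
E: ends 14:05 at or before G starts 18:50 → clear.
B: ends 17:55 at or before G starts 18:50 → clear.
D: ends 16:25 at or before G starts 18:50 → clear.
F: ends 16:55 at or before G starts 18:50 → clear.

Yes — the slot is free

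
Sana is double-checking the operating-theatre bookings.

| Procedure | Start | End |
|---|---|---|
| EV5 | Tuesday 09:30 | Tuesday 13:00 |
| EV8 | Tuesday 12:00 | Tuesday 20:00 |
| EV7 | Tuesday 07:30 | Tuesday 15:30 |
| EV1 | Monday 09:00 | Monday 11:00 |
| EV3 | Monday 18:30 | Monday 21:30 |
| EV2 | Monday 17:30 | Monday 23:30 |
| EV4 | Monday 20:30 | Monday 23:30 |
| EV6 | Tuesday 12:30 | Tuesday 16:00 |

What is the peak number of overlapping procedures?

4

Sort all start/end points and keep a running count:
Monday 09:00 start EV1 → 1
Monday 11:00 end EV1 → 0
Monday 17:30 start EV2 → 1
Monday 18:30 start EV3 → 2
Monday 20:30 start EV4 → 3
Monday 21:30 end EV3 → 2
Monday 23:30 end EV2 → 1
Monday 23:30 end EV4 → 0
Tuesday 07:30 start EV7 → 1
Tuesday 09:30 start EV5 → 2
Tuesday 12:00 start EV8 → 3
Tuesday 12:30 start EV6 → 4
Tuesday 13:00 end EV5 → 3
Tuesday 15:30 end EV7 → 2
Tuesday 16:00 end EV6 → 1
Tuesday 20:00 end EV8 → 0
Peak is 4, at Tuesday 12:30 (EV5, EV6, EV7, EV8).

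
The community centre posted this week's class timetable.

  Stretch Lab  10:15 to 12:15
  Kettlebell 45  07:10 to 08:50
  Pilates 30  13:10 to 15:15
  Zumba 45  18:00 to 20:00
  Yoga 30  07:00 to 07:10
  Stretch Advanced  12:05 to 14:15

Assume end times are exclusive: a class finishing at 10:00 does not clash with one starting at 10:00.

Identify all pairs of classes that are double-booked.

Pilates 30 & Stretch Advanced, Stretch Advanced & Stretch Lab

Sorted by start: Yoga 30, Kettlebell 45, Stretch Lab, Stretch Advanced, Pilates 30, Zumba 45.
Kettlebell 45 starts exactly when Yoga 30 ends (back-to-back, no overlap), so Yoga 30 has no further overlaps.
Stretch Lab starts after Kettlebell 45 ends, so Kettlebell 45 has no further overlaps.
Stretch Advanced starts before Stretch Lab ends → Stretch Lab and Stretch Advanced overlap.
Pilates 30 starts after Stretch Lab ends, so Stretch Lab has no further overlaps.
Pilates 30 starts before Stretch Advanced ends → Stretch Advanced and Pilates 30 overlap.
Zumba 45 starts after Stretch Advanced ends.
Zumba 45 starts after Pilates 30 ends.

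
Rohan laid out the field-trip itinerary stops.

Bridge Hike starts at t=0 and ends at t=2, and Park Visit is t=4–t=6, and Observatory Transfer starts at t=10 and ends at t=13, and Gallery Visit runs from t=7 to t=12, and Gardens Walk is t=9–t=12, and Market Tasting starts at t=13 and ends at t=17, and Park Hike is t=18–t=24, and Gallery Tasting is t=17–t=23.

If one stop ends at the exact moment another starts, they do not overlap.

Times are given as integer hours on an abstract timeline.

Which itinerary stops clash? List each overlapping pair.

Gallery Tasting & Park Hike, Gallery Visit & Gardens Walk, Gallery Visit & Observatory Transfer, Gardens Walk & Observatory Transfer

Two intervals overlap when each starts before the other ends.
Sorted by start: Bridge Hike, Park Visit, Gallery Visit, Gardens Walk, Observatory Transfer, Market Tasting, Gallery Tasting, Park Hike.
Park Visit starts after Bridge Hike ends, so nothing later overlaps Bridge Hike either.
Gallery Visit starts after Park Visit ends, so nothing later overlaps Park Visit either.
Gardens Walk starts before Gallery Visit ends → Gallery Visit and Gardens Walk overlap.
Observatory Transfer starts before Gallery Visit ends → Gallery Visit and Observatory Transfer overlap.
Market Tasting starts after Gallery Visit ends, so nothing later overlaps Gallery Visit either.
Observatory Transfer starts before Gardens Walk ends → Gardens Walk and Observatory Transfer overlap.
Market Tasting starts after Gardens Walk ends, so nothing later overlaps Gardens Walk either.
Market Tasting starts exactly when Observatory Transfer ends (back-to-back, no overlap), so nothing later overlaps Observatory Transfer either.
Gallery Tasting starts exactly when Market Tasting ends (back-to-back, no overlap), so nothing later overlaps Market Tasting either.
Park Hike starts before Gallery Tasting ends → Gallery Tasting and Park Hike overlap.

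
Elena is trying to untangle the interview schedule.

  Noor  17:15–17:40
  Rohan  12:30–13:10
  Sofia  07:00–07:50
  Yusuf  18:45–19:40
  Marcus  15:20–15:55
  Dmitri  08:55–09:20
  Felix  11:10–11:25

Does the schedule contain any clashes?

No

Check each pair: they overlap iff neither finishes before the other starts.
Sorted by start: Sofia, Dmitri, Felix, Rohan, Marcus, Noor, Yusuf.
Dmitri starts after Sofia ends — done with Sofia.
Felix starts after Dmitri ends — done with Dmitri.
Rohan starts after Felix ends — done with Felix.
Marcus starts after Rohan ends — done with Rohan.
Noor starts after Marcus ends — done with Marcus.
Yusuf starts after Noor ends.
Every pair is clear; the schedule has no overlaps.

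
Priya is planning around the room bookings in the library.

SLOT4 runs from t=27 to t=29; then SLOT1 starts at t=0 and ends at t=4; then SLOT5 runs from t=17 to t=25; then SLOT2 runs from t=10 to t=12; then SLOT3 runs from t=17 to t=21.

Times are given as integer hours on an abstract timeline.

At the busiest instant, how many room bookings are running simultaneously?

Sort all start/end points and keep a running count:
t=0 start SLOT1 → 1
t=4 end SLOT1 → 0
t=10 start SLOT2 → 1
t=12 end SLOT2 → 0
t=17 start SLOT3 → 1
t=17 start SLOT5 → 2
t=21 end SLOT3 → 1
t=25 end SLOT5 → 0
t=27 start SLOT4 → 1
t=29 end SLOT4 → 0
Peak is 2, at t=17 (SLOT3, SLOT5).

2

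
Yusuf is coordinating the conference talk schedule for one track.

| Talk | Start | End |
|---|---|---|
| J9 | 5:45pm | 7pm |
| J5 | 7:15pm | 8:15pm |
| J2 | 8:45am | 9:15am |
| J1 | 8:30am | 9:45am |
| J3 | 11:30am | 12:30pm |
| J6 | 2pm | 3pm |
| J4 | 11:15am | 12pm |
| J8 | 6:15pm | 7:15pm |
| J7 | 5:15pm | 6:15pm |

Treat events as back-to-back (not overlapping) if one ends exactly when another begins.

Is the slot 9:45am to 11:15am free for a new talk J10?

J1: ends 9:45am at or before J10 starts 9:45am → clear.
J2: ends 9:15am at or before J10 starts 9:45am → clear.
J4: starts 11:15am at or after J10 ends 11:15am → clear.
J3: starts 11:30am at or after J10 ends 11:15am → clear.
J6: starts 2pm at or after J10 ends 11:15am → clear.
J7: starts 5:15pm at or after J10 ends 11:15am → clear.
J9: starts 5:45pm at or after J10 ends 11:15am → clear.
J8: starts 6:15pm at or after J10 ends 11:15am → clear.
J5: starts 7:15pm at or after J10 ends 11:15am → clear.

Yes — the slot is free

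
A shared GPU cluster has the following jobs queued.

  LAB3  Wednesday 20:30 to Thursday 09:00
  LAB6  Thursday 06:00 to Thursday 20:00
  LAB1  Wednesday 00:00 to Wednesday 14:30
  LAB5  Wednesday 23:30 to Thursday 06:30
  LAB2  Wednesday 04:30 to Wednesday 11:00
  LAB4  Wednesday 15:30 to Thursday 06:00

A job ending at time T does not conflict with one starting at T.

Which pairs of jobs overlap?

Sorted by start: LAB1, LAB2, LAB4, LAB3, LAB5, LAB6.
LAB2 starts before LAB1 ends → LAB1 and LAB2 overlap.
LAB4 starts after LAB1 ends, so LAB1 has no further overlaps.
LAB4 starts after LAB2 ends, so LAB2 has no further overlaps.
LAB3 starts before LAB4 ends → LAB4 and LAB3 overlap.
LAB5 starts before LAB4 ends → LAB4 and LAB5 overlap.
LAB6 starts exactly when LAB4 ends (back-to-back, no overlap).
LAB5 starts before LAB3 ends → LAB3 and LAB5 overlap.
LAB6 starts before LAB3 ends → LAB3 and LAB6 overlap.
LAB6 starts before LAB5 ends → LAB5 and LAB6 overlap.

LAB1 & LAB2, LAB3 & LAB4, LAB3 & LAB5, LAB3 & LAB6, LAB4 & LAB5, LAB5 & LAB6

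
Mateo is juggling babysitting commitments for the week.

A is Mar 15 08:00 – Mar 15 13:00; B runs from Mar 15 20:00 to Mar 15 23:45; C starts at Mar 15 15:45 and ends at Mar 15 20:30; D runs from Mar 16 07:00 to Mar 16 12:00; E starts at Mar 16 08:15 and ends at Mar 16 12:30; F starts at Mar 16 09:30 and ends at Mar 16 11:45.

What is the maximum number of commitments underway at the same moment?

Sweep the timeline, counting +1 at each start and −1 at each end (ends before starts at a tie):
Mar 15 08:00 start A → 1
Mar 15 13:00 end A → 0
Mar 15 15:45 start C → 1
Mar 15 20:00 start B → 2
Mar 15 20:30 end C → 1
Mar 15 23:45 end B → 0
Mar 16 07:00 start D → 1
Mar 16 08:15 start E → 2
Mar 16 09:30 start F → 3
Mar 16 11:45 end F → 2
Mar 16 12:00 end D → 1
Mar 16 12:30 end E → 0
Peak is 3, at Mar 16 09:30 (D, E, F).

3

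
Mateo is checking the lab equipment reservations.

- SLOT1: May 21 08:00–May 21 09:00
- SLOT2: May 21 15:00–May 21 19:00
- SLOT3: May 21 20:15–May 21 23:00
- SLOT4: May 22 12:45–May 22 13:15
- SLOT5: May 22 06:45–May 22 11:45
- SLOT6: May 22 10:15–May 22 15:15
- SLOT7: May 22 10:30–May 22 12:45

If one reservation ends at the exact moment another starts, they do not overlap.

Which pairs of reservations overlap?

SLOT4 & SLOT6, SLOT5 & SLOT6, SLOT5 & SLOT7, SLOT6 & SLOT7

Check each pair: they overlap iff neither finishes before the other starts.
Sorted by start: SLOT1, SLOT2, SLOT3, SLOT5, SLOT6, SLOT7, SLOT4.
SLOT2 starts after SLOT1 ends — done with SLOT1.
SLOT3 starts after SLOT2 ends — done with SLOT2.
SLOT5 starts after SLOT3 ends — done with SLOT3.
SLOT6 starts before SLOT5 ends → SLOT5 and SLOT6 overlap.
SLOT7 starts before SLOT5 ends → SLOT5 and SLOT7 overlap.
SLOT4 starts after SLOT5 ends.
SLOT7 starts before SLOT6 ends → SLOT6 and SLOT7 overlap.
SLOT4 starts before SLOT6 ends → SLOT6 and SLOT4 overlap.
SLOT4 starts exactly when SLOT7 ends (back-to-back, no overlap).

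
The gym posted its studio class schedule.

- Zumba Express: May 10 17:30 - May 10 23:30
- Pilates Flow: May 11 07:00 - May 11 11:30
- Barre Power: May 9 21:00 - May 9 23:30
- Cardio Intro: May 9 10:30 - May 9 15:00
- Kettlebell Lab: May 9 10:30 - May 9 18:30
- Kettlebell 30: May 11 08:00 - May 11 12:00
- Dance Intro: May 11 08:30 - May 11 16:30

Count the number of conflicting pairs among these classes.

4

Sorted by start: Kettlebell Lab, Cardio Intro, Barre Power, Zumba Express, Pilates Flow, Kettlebell 30, Dance Intro.
Cardio Intro starts before Kettlebell Lab ends → Kettlebell Lab and Cardio Intro overlap.
Barre Power starts after Kettlebell Lab ends — done with Kettlebell Lab.
Barre Power starts after Cardio Intro ends — done with Cardio Intro.
Zumba Express starts after Barre Power ends — done with Barre Power.
Pilates Flow starts after Zumba Express ends — done with Zumba Express.
Kettlebell 30 starts before Pilates Flow ends → Pilates Flow and Kettlebell 30 overlap.
Dance Intro starts before Pilates Flow ends → Pilates Flow and Dance Intro overlap.
Dance Intro starts before Kettlebell 30 ends → Kettlebell 30 and Dance Intro overlap.
Overlapping pairs: Cardio Intro & Kettlebell Lab, Dance Intro & Kettlebell 30, Dance Intro & Pilates Flow, Kettlebell 30 & Pilates Flow — 4 in total.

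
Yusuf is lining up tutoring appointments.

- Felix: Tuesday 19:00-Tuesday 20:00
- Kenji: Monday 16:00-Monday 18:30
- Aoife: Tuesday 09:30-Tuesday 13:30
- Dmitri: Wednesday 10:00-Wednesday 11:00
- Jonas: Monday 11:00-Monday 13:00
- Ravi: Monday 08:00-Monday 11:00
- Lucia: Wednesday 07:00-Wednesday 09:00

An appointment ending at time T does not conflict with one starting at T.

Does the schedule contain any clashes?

Sorted by start: Ravi, Jonas, Kenji, Aoife, Felix, Lucia, Dmitri.
Jonas starts exactly when Ravi ends (back-to-back, no overlap), so Ravi has no further overlaps.
Kenji starts after Jonas ends, so Jonas has no further overlaps.
Aoife starts after Kenji ends, so Kenji has no further overlaps.
Felix starts after Aoife ends, so Aoife has no further overlaps.
Lucia starts after Felix ends, so Felix has no further overlaps.
Dmitri starts after Lucia ends.
Every pair is clear; the schedule has no overlaps.

No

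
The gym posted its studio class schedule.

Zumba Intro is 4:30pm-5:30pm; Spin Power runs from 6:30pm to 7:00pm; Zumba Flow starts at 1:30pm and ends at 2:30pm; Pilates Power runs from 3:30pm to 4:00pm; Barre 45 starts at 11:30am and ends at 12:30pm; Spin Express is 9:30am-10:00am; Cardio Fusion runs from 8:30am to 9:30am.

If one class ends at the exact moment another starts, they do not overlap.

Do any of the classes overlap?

Two intervals overlap when each starts before the other ends.
Sorted by start: Cardio Fusion, Spin Express, Barre 45, Zumba Flow, Pilates Power, Zumba Intro, Spin Power.
Spin Express starts exactly when Cardio Fusion ends (back-to-back, no overlap) — done with Cardio Fusion.
Barre 45 starts after Spin Express ends — done with Spin Express.
Zumba Flow starts after Barre 45 ends — done with Barre 45.
Pilates Power starts after Zumba Flow ends — done with Zumba Flow.
Zumba Intro starts after Pilates Power ends — done with Pilates Power.
Spin Power starts after Zumba Intro ends.
Every pair is clear; the schedule has no overlaps.

No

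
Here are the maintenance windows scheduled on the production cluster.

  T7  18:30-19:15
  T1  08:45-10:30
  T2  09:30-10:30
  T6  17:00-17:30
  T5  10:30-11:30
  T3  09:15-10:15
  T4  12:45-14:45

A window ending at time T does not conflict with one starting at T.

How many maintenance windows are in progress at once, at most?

Sweep the timeline, counting +1 at each start and −1 at each end (ends before starts at a tie):
08:45 start T1 → 1
09:15 start T3 → 2
09:30 start T2 → 3
10:15 end T3 → 2
10:30 end T1 → 1
10:30 end T2 → 0
10:30 start T5 → 1
11:30 end T5 → 0
12:45 start T4 → 1
14:45 end T4 → 0
17:00 start T6 → 1
17:30 end T6 → 0
18:30 start T7 → 1
19:15 end T7 → 0
Peak is 3, at 09:30 (T1, T2, T3).

3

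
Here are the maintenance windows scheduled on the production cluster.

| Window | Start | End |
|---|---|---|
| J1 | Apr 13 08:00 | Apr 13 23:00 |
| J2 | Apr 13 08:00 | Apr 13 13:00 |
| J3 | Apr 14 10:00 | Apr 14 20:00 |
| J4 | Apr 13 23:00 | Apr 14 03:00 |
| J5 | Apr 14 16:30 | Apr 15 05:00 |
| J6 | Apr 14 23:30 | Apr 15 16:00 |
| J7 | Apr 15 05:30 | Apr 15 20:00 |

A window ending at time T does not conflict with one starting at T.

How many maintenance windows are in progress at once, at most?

2

Walk through starts and ends in time order (an end at T is processed before a start at T):
Apr 13 08:00 start J1 → 1
Apr 13 08:00 start J2 → 2
Apr 13 13:00 end J2 → 1
Apr 13 23:00 end J1 → 0
Apr 13 23:00 start J4 → 1
Apr 14 03:00 end J4 → 0
Apr 14 10:00 start J3 → 1
Apr 14 16:30 start J5 → 2
Apr 14 20:00 end J3 → 1
Apr 14 23:30 start J6 → 2
Apr 15 05:00 end J5 → 1
Apr 15 05:30 start J7 → 2
Apr 15 16:00 end J6 → 1
Apr 15 20:00 end J7 → 0
Peak is 2, at Apr 13 08:00 (J1, J2).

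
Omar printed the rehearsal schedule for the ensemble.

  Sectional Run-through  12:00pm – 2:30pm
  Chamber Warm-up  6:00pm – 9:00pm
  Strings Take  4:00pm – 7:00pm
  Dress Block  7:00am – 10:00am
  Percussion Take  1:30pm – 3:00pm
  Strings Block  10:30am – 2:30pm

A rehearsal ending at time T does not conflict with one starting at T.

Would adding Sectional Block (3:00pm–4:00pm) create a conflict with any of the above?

No — it doesn't clash with anything

Dress Block: ends 10:00am at or before Sectional Block starts 3:00pm → clear.
Strings Block: ends 2:30pm at or before Sectional Block starts 3:00pm → clear.
Sectional Run-through: ends 2:30pm at or before Sectional Block starts 3:00pm → clear.
Percussion Take: ends 3:00pm at or before Sectional Block starts 3:00pm → clear.
Strings Take: starts 4:00pm at or after Sectional Block ends 4:00pm → clear.
Chamber Warm-up: starts 6:00pm at or after Sectional Block ends 4:00pm → clear.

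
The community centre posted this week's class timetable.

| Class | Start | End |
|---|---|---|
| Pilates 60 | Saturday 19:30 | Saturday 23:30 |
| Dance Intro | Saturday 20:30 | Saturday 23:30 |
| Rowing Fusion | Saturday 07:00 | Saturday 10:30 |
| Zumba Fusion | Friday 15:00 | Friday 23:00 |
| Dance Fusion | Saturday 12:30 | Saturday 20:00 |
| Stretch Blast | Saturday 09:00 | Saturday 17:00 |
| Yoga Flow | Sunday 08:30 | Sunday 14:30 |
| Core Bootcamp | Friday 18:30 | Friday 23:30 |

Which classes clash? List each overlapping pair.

Sorted by start: Zumba Fusion, Core Bootcamp, Rowing Fusion, Stretch Blast, Dance Fusion, Pilates 60, Dance Intro, Yoga Flow.
Core Bootcamp starts before Zumba Fusion ends → Zumba Fusion and Core Bootcamp overlap.
Rowing Fusion starts after Zumba Fusion ends — done with Zumba Fusion.
Rowing Fusion starts after Core Bootcamp ends — done with Core Bootcamp.
Stretch Blast starts before Rowing Fusion ends → Rowing Fusion and Stretch Blast overlap.
Dance Fusion starts after Rowing Fusion ends — done with Rowing Fusion.
Dance Fusion starts before Stretch Blast ends → Stretch Blast and Dance Fusion overlap.
Pilates 60 starts after Stretch Blast ends — done with Stretch Blast.
Pilates 60 starts before Dance Fusion ends → Dance Fusion and Pilates 60 overlap.
Dance Intro starts after Dance Fusion ends — done with Dance Fusion.
Dance Intro starts before Pilates 60 ends → Pilates 60 and Dance Intro overlap.
Yoga Flow starts after Pilates 60 ends.
Yoga Flow starts after Dance Intro ends.

Core Bootcamp & Zumba Fusion, Dance Fusion & Pilates 60, Dance Fusion & Stretch Blast, Dance Intro & Pilates 60, Rowing Fusion & Stretch Blast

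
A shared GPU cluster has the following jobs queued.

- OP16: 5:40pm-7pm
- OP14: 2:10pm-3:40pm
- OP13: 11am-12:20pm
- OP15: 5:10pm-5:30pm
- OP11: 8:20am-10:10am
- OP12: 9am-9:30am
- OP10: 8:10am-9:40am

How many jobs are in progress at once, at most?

Sort all start/end points and keep a running count:
8:10am start OP10 → 1
8:20am start OP11 → 2
9am start OP12 → 3
9:30am end OP12 → 2
9:40am end OP10 → 1
10:10am end OP11 → 0
11am start OP13 → 1
12:20pm end OP13 → 0
2:10pm start OP14 → 1
3:40pm end OP14 → 0
5:10pm start OP15 → 1
5:30pm end OP15 → 0
5:40pm start OP16 → 1
7pm end OP16 → 0
Peak is 3, at 9am (OP10, OP11, OP12).

3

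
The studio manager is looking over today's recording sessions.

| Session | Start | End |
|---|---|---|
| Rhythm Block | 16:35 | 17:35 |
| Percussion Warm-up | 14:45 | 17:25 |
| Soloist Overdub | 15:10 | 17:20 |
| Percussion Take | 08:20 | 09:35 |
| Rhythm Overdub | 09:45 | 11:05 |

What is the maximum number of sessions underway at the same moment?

Sort all start/end points and keep a running count:
08:20 start Percussion Take → 1
09:35 end Percussion Take → 0
09:45 start Rhythm Overdub → 1
11:05 end Rhythm Overdub → 0
14:45 start Percussion Warm-up → 1
15:10 start Soloist Overdub → 2
16:35 start Rhythm Block → 3
17:20 end Soloist Overdub → 2
17:25 end Percussion Warm-up → 1
17:35 end Rhythm Block → 0
Peak is 3, at 16:35 (Percussion Warm-up, Rhythm Block, Soloist Overdub).

3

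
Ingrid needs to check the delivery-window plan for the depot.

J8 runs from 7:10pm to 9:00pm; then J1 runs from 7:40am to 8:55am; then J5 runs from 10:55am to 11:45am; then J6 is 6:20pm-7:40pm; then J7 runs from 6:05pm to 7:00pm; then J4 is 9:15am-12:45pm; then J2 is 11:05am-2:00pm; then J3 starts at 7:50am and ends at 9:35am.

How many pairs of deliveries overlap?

Sorted by start: J1, J3, J4, J5, J2, J7, J6, J8.
J3 starts before J1 ends → J1 and J3 overlap.
J4 starts after J1 ends; J1 is clear from here.
J4 starts before J3 ends → J3 and J4 overlap.
J5 starts after J3 ends; J3 is clear from here.
J5 starts before J4 ends → J4 and J5 overlap.
J2 starts before J4 ends → J4 and J2 overlap.
J7 starts after J4 ends; J4 is clear from here.
J2 starts before J5 ends → J5 and J2 overlap.
J7 starts after J5 ends; J5 is clear from here.
J7 starts after J2 ends; J2 is clear from here.
J6 starts before J7 ends → J7 and J6 overlap.
J8 starts after J7 ends.
J8 starts before J6 ends → J6 and J8 overlap.
Overlapping pairs: J1 & J3, J2 & J4, J2 & J5, J3 & J4, J4 & J5, J6 & J7, J6 & J8 — 7 in total.

7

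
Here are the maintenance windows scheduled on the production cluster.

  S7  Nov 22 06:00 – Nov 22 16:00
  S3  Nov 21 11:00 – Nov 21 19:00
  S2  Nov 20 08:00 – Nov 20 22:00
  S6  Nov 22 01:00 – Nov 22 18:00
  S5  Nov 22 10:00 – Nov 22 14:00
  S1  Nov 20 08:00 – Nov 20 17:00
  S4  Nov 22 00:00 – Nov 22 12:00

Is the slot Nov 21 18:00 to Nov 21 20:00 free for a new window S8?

No — it overlaps S3

S1: ends Nov 20 17:00 at or before S8 starts Nov 21 18:00 → clear.
S2: ends Nov 20 22:00 at or before S8 starts Nov 21 18:00 → clear.
S3: starts Nov 21 11:00 before S8 ends Nov 21 20:00, and ends Nov 21 19:00 after S8 starts Nov 21 18:00 → overlap.
S4: starts Nov 22 00:00 at or after S8 ends Nov 21 20:00 → clear.
S6: starts Nov 22 01:00 at or after S8 ends Nov 21 20:00 → clear.
S7: starts Nov 22 06:00 at or after S8 ends Nov 21 20:00 → clear.
S5: starts Nov 22 10:00 at or after S8 ends Nov 21 20:00 → clear.
S8 overlaps S3.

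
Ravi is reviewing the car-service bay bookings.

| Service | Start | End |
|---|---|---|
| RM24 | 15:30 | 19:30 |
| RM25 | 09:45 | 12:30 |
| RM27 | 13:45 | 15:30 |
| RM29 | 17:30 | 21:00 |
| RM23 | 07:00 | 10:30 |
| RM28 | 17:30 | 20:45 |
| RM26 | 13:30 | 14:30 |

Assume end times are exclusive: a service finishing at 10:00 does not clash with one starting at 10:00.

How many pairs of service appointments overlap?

Check each pair: they overlap iff neither finishes before the other starts.
Sorted by start: RM23, RM25, RM26, RM27, RM24, RM28, RM29.
RM25 starts before RM23 ends → RM23 and RM25 overlap.
RM26 starts after RM23 ends; RM23 is clear from here.
RM26 starts after RM25 ends; RM25 is clear from here.
RM27 starts before RM26 ends → RM26 and RM27 overlap.
RM24 starts after RM26 ends; RM26 is clear from here.
RM24 starts exactly when RM27 ends (back-to-back, no overlap); RM27 is clear from here.
RM28 starts before RM24 ends → RM24 and RM28 overlap.
RM29 starts before RM24 ends → RM24 and RM29 overlap.
RM29 starts before RM28 ends → RM28 and RM29 overlap.
Overlapping pairs: RM23 & RM25, RM24 & RM28, RM24 & RM29, RM26 & RM27, RM28 & RM29 — 5 in total.

5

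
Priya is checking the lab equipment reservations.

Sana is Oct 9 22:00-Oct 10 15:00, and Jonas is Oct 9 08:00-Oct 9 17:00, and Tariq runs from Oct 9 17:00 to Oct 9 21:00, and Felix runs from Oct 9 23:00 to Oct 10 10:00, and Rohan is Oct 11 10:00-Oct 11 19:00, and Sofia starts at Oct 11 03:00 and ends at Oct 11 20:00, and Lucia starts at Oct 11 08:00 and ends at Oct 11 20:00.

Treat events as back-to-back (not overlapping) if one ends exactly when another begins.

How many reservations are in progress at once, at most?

3

Sort all start/end points and keep a running count:
Oct 9 08:00 start Jonas → 1
Oct 9 17:00 end Jonas → 0
Oct 9 17:00 start Tariq → 1
Oct 9 21:00 end Tariq → 0
Oct 9 22:00 start Sana → 1
Oct 9 23:00 start Felix → 2
Oct 10 10:00 end Felix → 1
Oct 10 15:00 end Sana → 0
Oct 11 03:00 start Sofia → 1
Oct 11 08:00 start Lucia → 2
Oct 11 10:00 start Rohan → 3
Oct 11 19:00 end Rohan → 2
Oct 11 20:00 end Lucia → 1
Oct 11 20:00 end Sofia → 0
Peak is 3, at Oct 11 10:00 (Lucia, Rohan, Sofia).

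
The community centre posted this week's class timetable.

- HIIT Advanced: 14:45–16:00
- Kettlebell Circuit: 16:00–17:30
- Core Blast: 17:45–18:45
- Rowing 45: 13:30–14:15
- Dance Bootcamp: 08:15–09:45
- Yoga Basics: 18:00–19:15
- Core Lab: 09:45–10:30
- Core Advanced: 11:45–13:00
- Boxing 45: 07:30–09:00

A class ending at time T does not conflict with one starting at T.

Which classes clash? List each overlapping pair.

Boxing 45 & Dance Bootcamp, Core Blast & Yoga Basics

Sorted by start: Boxing 45, Dance Bootcamp, Core Lab, Core Advanced, Rowing 45, HIIT Advanced, Kettlebell Circuit, Core Blast, Yoga Basics.
Dance Bootcamp starts before Boxing 45 ends → Boxing 45 and Dance Bootcamp overlap.
Core Lab starts after Boxing 45 ends, so nothing later overlaps Boxing 45 either.
Core Lab starts exactly when Dance Bootcamp ends (back-to-back, no overlap), so nothing later overlaps Dance Bootcamp either.
Core Advanced starts after Core Lab ends, so nothing later overlaps Core Lab either.
Rowing 45 starts after Core Advanced ends, so nothing later overlaps Core Advanced either.
HIIT Advanced starts after Rowing 45 ends, so nothing later overlaps Rowing 45 either.
Kettlebell Circuit starts exactly when HIIT Advanced ends (back-to-back, no overlap), so nothing later overlaps HIIT Advanced either.
Core Blast starts after Kettlebell Circuit ends, so nothing later overlaps Kettlebell Circuit either.
Yoga Basics starts before Core Blast ends → Core Blast and Yoga Basics overlap.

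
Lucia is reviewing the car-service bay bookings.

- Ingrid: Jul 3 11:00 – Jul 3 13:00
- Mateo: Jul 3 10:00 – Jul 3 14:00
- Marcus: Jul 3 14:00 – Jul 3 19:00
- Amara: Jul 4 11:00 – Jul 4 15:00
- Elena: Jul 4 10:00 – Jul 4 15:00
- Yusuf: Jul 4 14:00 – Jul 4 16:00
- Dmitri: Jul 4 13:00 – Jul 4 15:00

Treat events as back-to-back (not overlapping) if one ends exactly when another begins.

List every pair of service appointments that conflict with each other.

Amara & Dmitri, Amara & Elena, Amara & Yusuf, Dmitri & Elena, Dmitri & Yusuf, Elena & Yusuf, Ingrid & Mateo

Two intervals overlap when each starts before the other ends.
Sorted by start: Mateo, Ingrid, Marcus, Elena, Amara, Dmitri, Yusuf.
Ingrid starts before Mateo ends → Mateo and Ingrid overlap.
Marcus starts exactly when Mateo ends (back-to-back, no overlap), so nothing later overlaps Mateo either.
Marcus starts after Ingrid ends, so nothing later overlaps Ingrid either.
Elena starts after Marcus ends, so nothing later overlaps Marcus either.
Amara starts before Elena ends → Elena and Amara overlap.
Dmitri starts before Elena ends → Elena and Dmitri overlap.
Yusuf starts before Elena ends → Elena and Yusuf overlap.
Dmitri starts before Amara ends → Amara and Dmitri overlap.
Yusuf starts before Amara ends → Amara and Yusuf overlap.
Yusuf starts before Dmitri ends → Dmitri and Yusuf overlap.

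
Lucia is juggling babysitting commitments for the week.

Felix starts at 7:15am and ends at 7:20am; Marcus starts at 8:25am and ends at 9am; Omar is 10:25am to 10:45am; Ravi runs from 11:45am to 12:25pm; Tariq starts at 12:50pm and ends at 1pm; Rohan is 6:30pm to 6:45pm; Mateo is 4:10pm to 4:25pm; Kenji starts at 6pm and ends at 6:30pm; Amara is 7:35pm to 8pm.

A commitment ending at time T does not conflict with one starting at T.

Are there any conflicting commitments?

Sorted by start: Felix, Marcus, Omar, Ravi, Tariq, Mateo, Kenji, Rohan, Amara.
Marcus starts after Felix ends, so nothing later overlaps Felix either.
Omar starts after Marcus ends, so nothing later overlaps Marcus either.
Ravi starts after Omar ends, so nothing later overlaps Omar either.
Tariq starts after Ravi ends, so nothing later overlaps Ravi either.
Mateo starts after Tariq ends, so nothing later overlaps Tariq either.
Kenji starts after Mateo ends, so nothing later overlaps Mateo either.
Rohan starts exactly when Kenji ends (back-to-back, no overlap), so nothing later overlaps Kenji either.
Amara starts after Rohan ends.
Every pair is clear; the schedule has no overlaps.

No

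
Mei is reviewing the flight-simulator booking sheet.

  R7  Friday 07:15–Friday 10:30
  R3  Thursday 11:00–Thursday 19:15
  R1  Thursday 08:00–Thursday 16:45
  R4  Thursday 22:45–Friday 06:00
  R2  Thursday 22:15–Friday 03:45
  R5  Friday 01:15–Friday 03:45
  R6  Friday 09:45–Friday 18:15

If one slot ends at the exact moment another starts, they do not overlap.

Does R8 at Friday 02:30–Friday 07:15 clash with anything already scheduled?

R1: ends Thursday 16:45 at or before R8 starts Friday 02:30 → clear.
R3: ends Thursday 19:15 at or before R8 starts Friday 02:30 → clear.
R2: starts Thursday 22:15 before R8 ends Friday 07:15, and ends Friday 03:45 after R8 starts Friday 02:30 → overlap.
R4: starts Thursday 22:45 before R8 ends Friday 07:15, and ends Friday 06:00 after R8 starts Friday 02:30 → overlap.
R5: starts Friday 01:15 before R8 ends Friday 07:15, and ends Friday 03:45 after R8 starts Friday 02:30 → overlap.
R7: starts Friday 07:15 at or after R8 ends Friday 07:15 → clear.
R6: starts Friday 09:45 at or after R8 ends Friday 07:15 → clear.
R8 overlaps R2, R4, R5.

Yes — it overlaps R2, R4, R5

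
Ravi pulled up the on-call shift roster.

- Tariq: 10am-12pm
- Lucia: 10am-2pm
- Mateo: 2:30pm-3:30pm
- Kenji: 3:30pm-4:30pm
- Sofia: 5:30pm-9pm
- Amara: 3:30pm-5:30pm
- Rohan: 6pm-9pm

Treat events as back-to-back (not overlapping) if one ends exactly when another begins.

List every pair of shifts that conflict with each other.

Amara & Kenji, Lucia & Tariq, Rohan & Sofia

Two intervals overlap when each starts before the other ends.
Sorted by start: Tariq, Lucia, Mateo, Kenji, Amara, Sofia, Rohan.
Lucia starts before Tariq ends → Tariq and Lucia overlap.
Mateo starts after Tariq ends, so nothing later overlaps Tariq either.
Mateo starts after Lucia ends, so nothing later overlaps Lucia either.
Kenji starts exactly when Mateo ends (back-to-back, no overlap), so nothing later overlaps Mateo either.
Amara starts before Kenji ends → Kenji and Amara overlap.
Sofia starts after Kenji ends, so nothing later overlaps Kenji either.
Sofia starts exactly when Amara ends (back-to-back, no overlap), so nothing later overlaps Amara either.
Rohan starts before Sofia ends → Sofia and Rohan overlap.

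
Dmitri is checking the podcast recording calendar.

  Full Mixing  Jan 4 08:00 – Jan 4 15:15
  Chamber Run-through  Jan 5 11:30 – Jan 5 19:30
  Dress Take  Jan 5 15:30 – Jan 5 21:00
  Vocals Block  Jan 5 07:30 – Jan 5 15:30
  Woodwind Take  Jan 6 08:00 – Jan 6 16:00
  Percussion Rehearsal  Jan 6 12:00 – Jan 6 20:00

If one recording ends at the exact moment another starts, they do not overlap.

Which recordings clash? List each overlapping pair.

Chamber Run-through & Dress Take, Chamber Run-through & Vocals Block, Percussion Rehearsal & Woodwind Take

Sorted by start: Full Mixing, Vocals Block, Chamber Run-through, Dress Take, Woodwind Take, Percussion Rehearsal.
Vocals Block starts after Full Mixing ends, so nothing later overlaps Full Mixing either.
Chamber Run-through starts before Vocals Block ends → Vocals Block and Chamber Run-through overlap.
Dress Take starts exactly when Vocals Block ends (back-to-back, no overlap), so nothing later overlaps Vocals Block either.
Dress Take starts before Chamber Run-through ends → Chamber Run-through and Dress Take overlap.
Woodwind Take starts after Chamber Run-through ends, so nothing later overlaps Chamber Run-through either.
Woodwind Take starts after Dress Take ends, so nothing later overlaps Dress Take either.
Percussion Rehearsal starts before Woodwind Take ends → Woodwind Take and Percussion Rehearsal overlap.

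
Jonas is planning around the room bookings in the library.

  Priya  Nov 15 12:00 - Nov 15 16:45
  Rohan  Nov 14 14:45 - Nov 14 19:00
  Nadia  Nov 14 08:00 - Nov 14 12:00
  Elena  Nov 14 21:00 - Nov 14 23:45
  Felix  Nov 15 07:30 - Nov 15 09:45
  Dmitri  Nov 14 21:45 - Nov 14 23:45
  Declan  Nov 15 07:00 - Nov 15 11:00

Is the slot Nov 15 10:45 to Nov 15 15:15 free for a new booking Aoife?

No — it overlaps Declan, Priya

Nadia: ends Nov 14 12:00 at or before Aoife starts Nov 15 10:45 → clear.
Rohan: ends Nov 14 19:00 at or before Aoife starts Nov 15 10:45 → clear.
Elena: ends Nov 14 23:45 at or before Aoife starts Nov 15 10:45 → clear.
Dmitri: ends Nov 14 23:45 at or before Aoife starts Nov 15 10:45 → clear.
Declan: starts Nov 15 07:00 before Aoife ends Nov 15 15:15, and ends Nov 15 11:00 after Aoife starts Nov 15 10:45 → overlap.
Felix: ends Nov 15 09:45 at or before Aoife starts Nov 15 10:45 → clear.
Priya: starts Nov 15 12:00 before Aoife ends Nov 15 15:15, and ends Nov 15 16:45 after Aoife starts Nov 15 10:45 → overlap.
Aoife overlaps Declan, Priya.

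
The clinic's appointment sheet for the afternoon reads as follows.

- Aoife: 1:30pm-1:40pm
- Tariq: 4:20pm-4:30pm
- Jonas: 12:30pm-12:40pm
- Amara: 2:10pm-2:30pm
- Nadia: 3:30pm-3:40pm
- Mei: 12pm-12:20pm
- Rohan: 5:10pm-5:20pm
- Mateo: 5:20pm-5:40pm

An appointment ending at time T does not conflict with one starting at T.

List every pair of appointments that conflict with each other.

no conflicts

Check each pair: they overlap iff neither finishes before the other starts.
Sorted by start: Mei, Jonas, Aoife, Amara, Nadia, Tariq, Rohan, Mateo.
Jonas starts after Mei ends, so nothing later overlaps Mei either.
Aoife starts after Jonas ends, so nothing later overlaps Jonas either.
Amara starts after Aoife ends, so nothing later overlaps Aoife either.
Nadia starts after Amara ends, so nothing later overlaps Amara either.
Tariq starts after Nadia ends, so nothing later overlaps Nadia either.
Rohan starts after Tariq ends, so nothing later overlaps Tariq either.
Mateo starts exactly when Rohan ends (back-to-back, no overlap).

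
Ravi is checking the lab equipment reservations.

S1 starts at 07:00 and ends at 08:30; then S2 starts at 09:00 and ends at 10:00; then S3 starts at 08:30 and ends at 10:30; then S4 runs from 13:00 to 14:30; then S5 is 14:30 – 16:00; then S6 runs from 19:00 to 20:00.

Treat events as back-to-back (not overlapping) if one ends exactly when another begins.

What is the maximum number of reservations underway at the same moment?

Sweep the timeline, counting +1 at each start and −1 at each end (ends before starts at a tie):
07:00 start S1 → 1
08:30 end S1 → 0
08:30 start S3 → 1
09:00 start S2 → 2
10:00 end S2 → 1
10:30 end S3 → 0
13:00 start S4 → 1
14:30 end S4 → 0
14:30 start S5 → 1
16:00 end S5 → 0
19:00 start S6 → 1
20:00 end S6 → 0
Peak is 2, at 09:00 (S2, S3).

2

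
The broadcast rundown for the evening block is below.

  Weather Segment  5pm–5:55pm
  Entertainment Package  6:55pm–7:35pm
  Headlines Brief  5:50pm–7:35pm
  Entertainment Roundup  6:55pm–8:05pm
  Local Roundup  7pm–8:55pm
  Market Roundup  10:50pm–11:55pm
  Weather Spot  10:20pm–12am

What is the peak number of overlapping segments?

4

Sort all start/end points and keep a running count:
5pm start Weather Segment → 1
5:50pm start Headlines Brief → 2
5:55pm end Weather Segment → 1
6:55pm start Entertainment Package → 2
6:55pm start Entertainment Roundup → 3
7pm start Local Roundup → 4
7:35pm end Entertainment Package → 3
7:35pm end Headlines Brief → 2
8:05pm end Entertainment Roundup → 1
8:55pm end Local Roundup → 0
10:20pm start Weather Spot → 1
10:50pm start Market Roundup → 2
11:55pm end Market Roundup → 1
12am end Weather Spot → 0
Peak is 4, at 7pm (Entertainment Package, Entertainment Roundup, Headlines Brief, Local Roundup).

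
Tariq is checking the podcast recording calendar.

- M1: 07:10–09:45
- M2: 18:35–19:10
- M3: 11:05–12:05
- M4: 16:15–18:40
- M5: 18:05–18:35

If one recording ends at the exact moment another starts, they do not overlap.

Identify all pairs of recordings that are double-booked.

Check each pair: they overlap iff neither finishes before the other starts.
Sorted by start: M1, M3, M4, M5, M2.
M3 starts after M1 ends, so nothing later overlaps M1 either.
M4 starts after M3 ends, so nothing later overlaps M3 either.
M5 starts before M4 ends → M4 and M5 overlap.
M2 starts before M4 ends → M4 and M2 overlap.
M2 starts exactly when M5 ends (back-to-back, no overlap).

M2 & M4, M4 & M5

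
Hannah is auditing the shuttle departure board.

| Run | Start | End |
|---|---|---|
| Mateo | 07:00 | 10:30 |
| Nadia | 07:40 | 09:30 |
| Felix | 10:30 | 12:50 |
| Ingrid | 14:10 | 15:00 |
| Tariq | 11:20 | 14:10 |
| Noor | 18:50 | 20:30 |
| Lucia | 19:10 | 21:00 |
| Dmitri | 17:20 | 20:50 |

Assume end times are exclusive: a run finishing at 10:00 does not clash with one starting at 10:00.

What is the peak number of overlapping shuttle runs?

Walk through starts and ends in time order (an end at T is processed before a start at T):
07:00 start Mateo → 1
07:40 start Nadia → 2
09:30 end Nadia → 1
10:30 end Mateo → 0
10:30 start Felix → 1
11:20 start Tariq → 2
12:50 end Felix → 1
14:10 end Tariq → 0
14:10 start Ingrid → 1
15:00 end Ingrid → 0
17:20 start Dmitri → 1
18:50 start Noor → 2
19:10 start Lucia → 3
20:30 end Noor → 2
20:50 end Dmitri → 1
21:00 end Lucia → 0
Peak is 3, at 19:10 (Dmitri, Lucia, Noor).

3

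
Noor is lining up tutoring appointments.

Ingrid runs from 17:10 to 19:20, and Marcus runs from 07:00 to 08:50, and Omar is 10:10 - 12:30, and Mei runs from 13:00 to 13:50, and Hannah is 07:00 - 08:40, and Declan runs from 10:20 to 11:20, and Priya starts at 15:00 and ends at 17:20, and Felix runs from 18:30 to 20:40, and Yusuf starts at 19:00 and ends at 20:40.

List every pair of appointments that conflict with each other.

Declan & Omar, Felix & Ingrid, Felix & Yusuf, Hannah & Marcus, Ingrid & Priya, Ingrid & Yusuf

Sorted by start: Marcus, Hannah, Omar, Declan, Mei, Priya, Ingrid, Felix, Yusuf.
Hannah starts before Marcus ends → Marcus and Hannah overlap.
Omar starts after Marcus ends; Marcus is clear from here.
Omar starts after Hannah ends; Hannah is clear from here.
Declan starts before Omar ends → Omar and Declan overlap.
Mei starts after Omar ends; Omar is clear from here.
Mei starts after Declan ends; Declan is clear from here.
Priya starts after Mei ends; Mei is clear from here.
Ingrid starts before Priya ends → Priya and Ingrid overlap.
Felix starts after Priya ends; Priya is clear from here.
Felix starts before Ingrid ends → Ingrid and Felix overlap.
Yusuf starts before Ingrid ends → Ingrid and Yusuf overlap.
Yusuf starts before Felix ends → Felix and Yusuf overlap.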